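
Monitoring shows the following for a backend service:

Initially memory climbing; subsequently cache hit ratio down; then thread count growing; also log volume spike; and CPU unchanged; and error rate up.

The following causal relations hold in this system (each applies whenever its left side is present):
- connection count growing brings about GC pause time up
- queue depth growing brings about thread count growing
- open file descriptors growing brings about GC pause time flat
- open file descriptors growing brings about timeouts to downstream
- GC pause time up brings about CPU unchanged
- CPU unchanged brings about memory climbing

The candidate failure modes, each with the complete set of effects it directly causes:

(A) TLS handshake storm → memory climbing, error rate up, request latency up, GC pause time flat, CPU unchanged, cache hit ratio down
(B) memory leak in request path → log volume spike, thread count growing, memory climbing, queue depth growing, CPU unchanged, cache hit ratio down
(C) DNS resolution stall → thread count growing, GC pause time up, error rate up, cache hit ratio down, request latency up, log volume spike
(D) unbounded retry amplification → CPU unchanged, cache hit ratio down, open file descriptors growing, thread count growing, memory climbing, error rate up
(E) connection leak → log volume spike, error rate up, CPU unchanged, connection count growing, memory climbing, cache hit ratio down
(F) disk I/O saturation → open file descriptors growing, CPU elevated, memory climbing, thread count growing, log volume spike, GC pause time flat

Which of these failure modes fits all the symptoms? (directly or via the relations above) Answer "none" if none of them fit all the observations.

C

Checking each candidate against the observations:
(A) TLS handshake storm — memory climbing match; cache hit ratio down match; thread count growing miss; log volume spike miss; CPU unchanged match; error rate up match
(B) memory leak in request path — memory climbing match; cache hit ratio down match; thread count growing match; log volume spike match; CPU unchanged match; error rate up miss
(C) DNS resolution stall — memory climbing match (through GC pause time up → CPU unchanged → memory climbing); cache hit ratio down match; thread count growing match; log volume spike match; CPU unchanged match (through GC pause time up → CPU unchanged); error rate up match
(D) unbounded retry amplification — memory climbing match; cache hit ratio down match; thread count growing match; log volume spike miss; CPU unchanged match; error rate up match
(E) connection leak — memory climbing match; cache hit ratio down match; thread count growing miss; log volume spike match; CPU unchanged match; error rate up match
(F) disk I/O saturation — fails on cache hit ratio down, CPU unchanged, error rate up (predicts CPU elevated, not CPU unchanged)
(C) is the only candidate with no mismatches.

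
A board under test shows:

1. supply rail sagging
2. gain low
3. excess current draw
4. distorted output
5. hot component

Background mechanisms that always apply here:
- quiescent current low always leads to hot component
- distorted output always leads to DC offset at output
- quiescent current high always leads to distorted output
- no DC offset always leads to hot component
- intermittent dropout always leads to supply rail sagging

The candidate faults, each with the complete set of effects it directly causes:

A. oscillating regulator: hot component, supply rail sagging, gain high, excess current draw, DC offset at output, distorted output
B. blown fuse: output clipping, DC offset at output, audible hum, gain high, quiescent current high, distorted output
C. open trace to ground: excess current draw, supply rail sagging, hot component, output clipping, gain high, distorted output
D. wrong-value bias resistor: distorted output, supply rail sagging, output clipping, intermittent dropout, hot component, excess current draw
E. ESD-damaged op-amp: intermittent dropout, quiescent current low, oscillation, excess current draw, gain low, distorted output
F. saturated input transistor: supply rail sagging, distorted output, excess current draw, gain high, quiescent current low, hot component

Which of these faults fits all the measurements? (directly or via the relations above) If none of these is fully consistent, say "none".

E

For each candidate, compare predicted effects to what was observed:
(A) oscillating regulator — supply rail sagging yes; gain low NO; excess current draw yes; distorted output yes; hot component yes
(B) blown fuse — fails on supply rail sagging, gain low, excess current draw, hot component (predicts gain high, not gain low)
(C) open trace to ground — supply rail sagging yes; gain low NO; excess current draw yes; distorted output yes; hot component yes
(D) wrong-value bias resistor — supply rail sagging yes; gain low NO; excess current draw yes; distorted output yes; hot component yes
(E) ESD-damaged op-amp — accounts for every observation (supply rail sagging through intermittent dropout → supply rail sagging)
(F) saturated input transistor — fails on gain low (predicts gain high, not gain low)
(E) alone accounts for all the evidence.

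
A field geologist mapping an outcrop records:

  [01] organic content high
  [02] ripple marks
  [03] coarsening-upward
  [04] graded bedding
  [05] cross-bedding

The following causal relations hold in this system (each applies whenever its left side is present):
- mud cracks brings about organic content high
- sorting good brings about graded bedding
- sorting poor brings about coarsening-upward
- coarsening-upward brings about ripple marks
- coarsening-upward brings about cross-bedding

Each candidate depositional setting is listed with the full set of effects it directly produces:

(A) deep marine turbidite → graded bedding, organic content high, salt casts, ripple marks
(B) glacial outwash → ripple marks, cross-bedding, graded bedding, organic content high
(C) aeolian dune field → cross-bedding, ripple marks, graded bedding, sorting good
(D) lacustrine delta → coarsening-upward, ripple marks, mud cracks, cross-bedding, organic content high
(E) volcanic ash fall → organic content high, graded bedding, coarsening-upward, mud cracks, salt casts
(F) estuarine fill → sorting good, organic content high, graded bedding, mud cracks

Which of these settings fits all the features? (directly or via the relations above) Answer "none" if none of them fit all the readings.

Per-candidate check:
(A) deep marine turbidite — does not account for coarsening-upward, cross-bedding
(B) glacial outwash — does not account for coarsening-upward
(C) aeolian dune field — does not account for organic content high, coarsening-upward
(D) lacustrine delta — does not account for graded bedding
(E) volcanic ash fall — organic content high +; ripple marks + (through coarsening-upward → ripple marks); coarsening-upward +; graded bedding +; cross-bedding + (through coarsening-upward → cross-bedding)
(F) estuarine fill — organic content high +; ripple marks -; coarsening-upward -; graded bedding +; cross-bedding -
(E) is the only candidate with no mismatches.

E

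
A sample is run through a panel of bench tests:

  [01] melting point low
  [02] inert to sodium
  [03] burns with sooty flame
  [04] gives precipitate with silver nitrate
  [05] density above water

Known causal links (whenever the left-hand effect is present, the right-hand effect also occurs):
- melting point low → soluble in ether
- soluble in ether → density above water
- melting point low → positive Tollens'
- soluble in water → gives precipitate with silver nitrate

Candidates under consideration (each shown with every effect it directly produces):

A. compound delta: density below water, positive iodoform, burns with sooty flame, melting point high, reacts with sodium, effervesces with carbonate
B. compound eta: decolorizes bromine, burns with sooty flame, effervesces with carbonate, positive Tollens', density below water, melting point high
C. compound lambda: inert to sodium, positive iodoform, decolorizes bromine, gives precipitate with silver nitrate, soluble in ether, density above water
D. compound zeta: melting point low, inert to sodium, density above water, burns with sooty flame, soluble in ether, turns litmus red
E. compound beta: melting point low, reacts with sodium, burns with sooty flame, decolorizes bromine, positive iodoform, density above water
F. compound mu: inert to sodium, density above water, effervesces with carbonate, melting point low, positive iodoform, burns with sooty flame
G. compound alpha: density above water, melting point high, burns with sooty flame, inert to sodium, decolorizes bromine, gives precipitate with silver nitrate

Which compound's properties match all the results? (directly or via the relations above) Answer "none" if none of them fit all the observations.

none

Testing each hypothesis:
(A) compound delta — melting point low -; inert to sodium -; burns with sooty flame +; gives precipitate with silver nitrate -; density above water -
(B) compound eta — melting point low -; inert to sodium -; burns with sooty flame +; gives precipitate with silver nitrate -; density above water -
(C) compound lambda — does not account for melting point low, burns with sooty flame
(D) compound zeta — melting point low +; inert to sodium +; burns with sooty flame +; gives precipitate with silver nitrate -; density above water +
(E) compound beta — fails on inert to sodium, gives precipitate with silver nitrate (predicts reacts with sodium, not inert to sodium)
(F) compound mu — melting point low +; inert to sodium +; burns with sooty flame +; gives precipitate with silver nitrate -; density above water +
(G) compound alpha — melting point low -; inert to sodium +; burns with sooty flame +; gives precipitate with silver nitrate +; density above water +
Every candidate fails on at least one observation.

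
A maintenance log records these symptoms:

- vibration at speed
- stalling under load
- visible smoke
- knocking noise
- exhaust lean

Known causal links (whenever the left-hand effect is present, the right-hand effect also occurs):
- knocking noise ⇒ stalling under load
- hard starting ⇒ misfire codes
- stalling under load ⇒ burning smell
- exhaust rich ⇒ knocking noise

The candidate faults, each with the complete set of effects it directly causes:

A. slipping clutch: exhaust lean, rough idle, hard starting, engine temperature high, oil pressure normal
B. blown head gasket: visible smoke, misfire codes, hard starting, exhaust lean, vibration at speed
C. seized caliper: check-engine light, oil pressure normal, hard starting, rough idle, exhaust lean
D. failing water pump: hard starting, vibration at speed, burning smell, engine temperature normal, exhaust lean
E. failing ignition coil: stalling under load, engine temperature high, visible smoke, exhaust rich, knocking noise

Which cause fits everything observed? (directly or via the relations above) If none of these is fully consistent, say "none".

none

For each candidate, compare predicted effects to what was observed:
(A) slipping clutch — vibration at speed -; stalling under load -; visible smoke -; knocking noise -; exhaust lean +
(B) blown head gasket — does not account for stalling under load, knocking noise
(C) seized caliper — vibration at speed -; stalling under load -; visible smoke -; knocking noise -; exhaust lean +
(D) failing water pump — does not account for stalling under load, visible smoke, knocking noise
(E) failing ignition coil — vibration at speed -; stalling under load +; visible smoke +; knocking noise +; exhaust lean -
None of the listed candidates fits everything.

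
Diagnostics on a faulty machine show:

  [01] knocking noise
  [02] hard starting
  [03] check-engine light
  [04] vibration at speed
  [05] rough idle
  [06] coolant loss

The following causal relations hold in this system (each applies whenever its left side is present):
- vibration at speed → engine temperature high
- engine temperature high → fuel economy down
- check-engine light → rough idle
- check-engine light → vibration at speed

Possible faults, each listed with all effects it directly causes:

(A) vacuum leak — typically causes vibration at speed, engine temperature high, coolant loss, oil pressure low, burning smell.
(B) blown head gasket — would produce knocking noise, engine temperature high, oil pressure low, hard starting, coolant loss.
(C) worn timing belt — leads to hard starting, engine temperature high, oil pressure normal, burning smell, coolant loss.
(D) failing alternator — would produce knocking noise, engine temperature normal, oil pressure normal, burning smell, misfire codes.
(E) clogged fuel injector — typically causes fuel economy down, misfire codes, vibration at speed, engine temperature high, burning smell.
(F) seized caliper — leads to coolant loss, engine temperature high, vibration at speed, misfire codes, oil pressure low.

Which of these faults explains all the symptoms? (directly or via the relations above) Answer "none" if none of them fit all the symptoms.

For each candidate, compare predicted effects to what was observed:
(A) vacuum leak — knocking noise NO; hard starting NO; check-engine light NO; vibration at speed yes; rough idle NO; coolant loss yes
(B) blown head gasket — knocking noise yes; hard starting yes; check-engine light NO; vibration at speed NO; rough idle NO; coolant loss yes
(C) worn timing belt — does not account for knocking noise, check-engine light, vibration at speed, rough idle
(D) failing alternator — does not account for hard starting, check-engine light, vibration at speed, rough idle, coolant loss
(E) clogged fuel injector — does not account for knocking noise, hard starting, check-engine light, rough idle, coolant loss
(F) seized caliper — does not account for knocking noise, hard starting, check-engine light, rough idle
No candidate is consistent with all observations.

none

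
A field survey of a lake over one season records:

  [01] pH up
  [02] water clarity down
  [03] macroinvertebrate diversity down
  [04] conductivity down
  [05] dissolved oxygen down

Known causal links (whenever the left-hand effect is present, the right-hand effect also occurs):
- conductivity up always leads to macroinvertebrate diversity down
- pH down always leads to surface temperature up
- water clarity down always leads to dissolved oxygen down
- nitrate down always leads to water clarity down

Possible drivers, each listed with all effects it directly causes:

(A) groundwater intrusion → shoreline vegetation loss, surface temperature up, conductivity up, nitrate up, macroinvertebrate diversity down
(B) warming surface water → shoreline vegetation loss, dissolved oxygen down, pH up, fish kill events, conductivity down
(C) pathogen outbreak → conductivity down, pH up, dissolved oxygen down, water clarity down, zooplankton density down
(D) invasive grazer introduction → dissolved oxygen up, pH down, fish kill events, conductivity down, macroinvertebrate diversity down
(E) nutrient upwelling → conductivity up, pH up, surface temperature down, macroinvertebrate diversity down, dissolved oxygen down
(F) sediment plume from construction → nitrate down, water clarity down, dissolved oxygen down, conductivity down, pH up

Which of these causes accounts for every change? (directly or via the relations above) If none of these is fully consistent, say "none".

Testing each hypothesis:
(A) groundwater intrusion — fails on pH up, water clarity down, conductivity down, dissolved oxygen down (predicts conductivity up, not conductivity down)
(B) warming surface water — pH up yes; water clarity down NO; macroinvertebrate diversity down NO; conductivity down yes; dissolved oxygen down yes
(C) pathogen outbreak — pH up yes; water clarity down yes; macroinvertebrate diversity down NO; conductivity down yes; dissolved oxygen down yes
(D) invasive grazer introduction — fails on pH up, water clarity down, dissolved oxygen down (predicts pH down, not pH up; predicts dissolved oxygen up, not dissolved oxygen down)
(E) nutrient upwelling — fails on water clarity down, conductivity down (predicts conductivity up, not conductivity down)
(F) sediment plume from construction — pH up yes; water clarity down yes; macroinvertebrate diversity down NO; conductivity down yes; dissolved oxygen down yes
None of the listed candidates fits everything.

none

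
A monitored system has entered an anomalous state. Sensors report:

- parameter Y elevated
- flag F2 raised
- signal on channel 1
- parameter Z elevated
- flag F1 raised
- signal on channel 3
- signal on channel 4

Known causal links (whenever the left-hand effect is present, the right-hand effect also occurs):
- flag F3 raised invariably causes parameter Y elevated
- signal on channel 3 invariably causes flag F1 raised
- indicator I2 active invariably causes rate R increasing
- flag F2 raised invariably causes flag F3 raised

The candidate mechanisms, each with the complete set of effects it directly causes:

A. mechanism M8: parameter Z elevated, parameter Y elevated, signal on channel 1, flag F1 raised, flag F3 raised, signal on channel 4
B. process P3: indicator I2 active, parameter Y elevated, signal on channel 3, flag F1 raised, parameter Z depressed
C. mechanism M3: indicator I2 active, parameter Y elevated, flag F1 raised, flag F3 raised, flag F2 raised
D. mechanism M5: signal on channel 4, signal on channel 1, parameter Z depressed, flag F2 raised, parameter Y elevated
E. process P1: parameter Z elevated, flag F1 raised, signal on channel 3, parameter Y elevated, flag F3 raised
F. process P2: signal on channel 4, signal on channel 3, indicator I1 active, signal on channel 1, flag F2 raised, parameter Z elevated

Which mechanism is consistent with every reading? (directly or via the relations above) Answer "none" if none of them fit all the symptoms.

F

Testing each hypothesis:
(A) mechanism M8 — parameter Y elevated ✓; flag F2 raised ✗; signal on channel 1 ✓; parameter Z elevated ✓; flag F1 raised ✓; signal on channel 3 ✗; signal on channel 4 ✓
(B) process P3 — fails on flag F2 raised, signal on channel 1, parameter Z elevated, signal on channel 4 (predicts parameter Z depressed, not parameter Z elevated)
(C) mechanism M3 — parameter Y elevated ✓; flag F2 raised ✓; signal on channel 1 ✗; parameter Z elevated ✗; flag F1 raised ✓; signal on channel 3 ✗; signal on channel 4 ✗
(D) mechanism M5 — parameter Y elevated ✓; flag F2 raised ✓; signal on channel 1 ✓; parameter Z elevated ✗; flag F1 raised ✗; signal on channel 3 ✗; signal on channel 4 ✓
(E) process P1 — parameter Y elevated ✓; flag F2 raised ✗; signal on channel 1 ✗; parameter Z elevated ✓; flag F1 raised ✓; signal on channel 3 ✓; signal on channel 4 ✗
(F) process P2 — parameter Y elevated ✓ (through flag F2 raised → flag F3 raised → parameter Y elevated); flag F2 raised ✓; signal on channel 1 ✓; parameter Z elevated ✓; flag F1 raised ✓ (through signal on channel 3 → flag F1 raised); signal on channel 3 ✓; signal on channel 4 ✓
Only (F) is consistent with every observation.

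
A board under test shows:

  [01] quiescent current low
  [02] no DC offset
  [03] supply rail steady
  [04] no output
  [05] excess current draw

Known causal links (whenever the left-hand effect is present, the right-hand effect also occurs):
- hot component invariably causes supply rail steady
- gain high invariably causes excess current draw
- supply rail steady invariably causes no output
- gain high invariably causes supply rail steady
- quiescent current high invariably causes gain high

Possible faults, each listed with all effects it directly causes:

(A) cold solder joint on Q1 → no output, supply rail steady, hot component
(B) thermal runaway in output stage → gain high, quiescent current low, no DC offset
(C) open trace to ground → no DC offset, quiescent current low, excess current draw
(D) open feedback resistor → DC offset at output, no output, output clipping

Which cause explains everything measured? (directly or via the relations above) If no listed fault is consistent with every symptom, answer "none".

B

Testing each hypothesis:
(A) cold solder joint on Q1 — does not account for quiescent current low, no DC offset, excess current draw
(B) thermal runaway in output stage — accounts for every observation (supply rail steady through gain high → supply rail steady)
(C) open trace to ground — quiescent current low ✓; no DC offset ✓; supply rail steady ✗; no output ✗; excess current draw ✓
(D) open feedback resistor — quiescent current low ✗; no DC offset ✗; supply rail steady ✗; no output ✓; excess current draw ✗
(B) is the only candidate with no mismatches.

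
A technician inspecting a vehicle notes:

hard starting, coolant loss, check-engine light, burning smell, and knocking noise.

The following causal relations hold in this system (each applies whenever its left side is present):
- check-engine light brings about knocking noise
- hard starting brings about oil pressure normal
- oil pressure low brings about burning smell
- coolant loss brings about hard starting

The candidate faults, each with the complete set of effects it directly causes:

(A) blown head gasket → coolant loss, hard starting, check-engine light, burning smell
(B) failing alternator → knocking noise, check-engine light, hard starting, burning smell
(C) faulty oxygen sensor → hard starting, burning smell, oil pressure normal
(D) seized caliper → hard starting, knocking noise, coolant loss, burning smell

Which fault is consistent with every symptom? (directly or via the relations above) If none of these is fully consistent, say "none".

Checking each candidate against the observations:
(A) blown head gasket — accounts for every observation (knocking noise through check-engine light → knocking noise)
(B) failing alternator — hard starting +; coolant loss -; check-engine light +; burning smell +; knocking noise +
(C) faulty oxygen sensor — does not account for coolant loss, check-engine light, knocking noise
(D) seized caliper — hard starting +; coolant loss +; check-engine light -; burning smell +; knocking noise +
(A) alone accounts for all the evidence.

A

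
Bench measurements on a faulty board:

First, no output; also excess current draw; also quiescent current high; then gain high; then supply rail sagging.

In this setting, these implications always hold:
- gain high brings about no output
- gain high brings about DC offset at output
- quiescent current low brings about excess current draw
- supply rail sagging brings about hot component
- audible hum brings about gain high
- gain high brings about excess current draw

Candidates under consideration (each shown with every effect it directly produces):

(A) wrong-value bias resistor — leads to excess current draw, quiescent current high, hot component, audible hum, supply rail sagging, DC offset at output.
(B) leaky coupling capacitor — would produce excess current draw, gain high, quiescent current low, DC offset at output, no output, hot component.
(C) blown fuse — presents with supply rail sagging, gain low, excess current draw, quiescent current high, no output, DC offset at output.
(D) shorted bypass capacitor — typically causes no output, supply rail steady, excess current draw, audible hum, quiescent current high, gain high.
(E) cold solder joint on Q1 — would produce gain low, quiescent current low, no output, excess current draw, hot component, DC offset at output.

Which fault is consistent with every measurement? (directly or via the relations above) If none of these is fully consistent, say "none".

A

Per-candidate check:
(A) wrong-value bias resistor — no output ✓ (by audible hum → gain high → no output); excess current draw ✓; quiescent current high ✓; gain high ✓ (by audible hum → gain high); supply rail sagging ✓
(B) leaky coupling capacitor — no output ✓; excess current draw ✓; quiescent current high ✗; gain high ✓; supply rail sagging ✗
(C) blown fuse — fails on gain high (predicts gain low, not gain high)
(D) shorted bypass capacitor — fails on supply rail sagging (predicts supply rail steady, not supply rail sagging)
(E) cold solder joint on Q1 — fails on quiescent current high, gain high, supply rail sagging (predicts quiescent current low, not quiescent current high; predicts gain low, not gain high)
Only (A) is consistent with every observation.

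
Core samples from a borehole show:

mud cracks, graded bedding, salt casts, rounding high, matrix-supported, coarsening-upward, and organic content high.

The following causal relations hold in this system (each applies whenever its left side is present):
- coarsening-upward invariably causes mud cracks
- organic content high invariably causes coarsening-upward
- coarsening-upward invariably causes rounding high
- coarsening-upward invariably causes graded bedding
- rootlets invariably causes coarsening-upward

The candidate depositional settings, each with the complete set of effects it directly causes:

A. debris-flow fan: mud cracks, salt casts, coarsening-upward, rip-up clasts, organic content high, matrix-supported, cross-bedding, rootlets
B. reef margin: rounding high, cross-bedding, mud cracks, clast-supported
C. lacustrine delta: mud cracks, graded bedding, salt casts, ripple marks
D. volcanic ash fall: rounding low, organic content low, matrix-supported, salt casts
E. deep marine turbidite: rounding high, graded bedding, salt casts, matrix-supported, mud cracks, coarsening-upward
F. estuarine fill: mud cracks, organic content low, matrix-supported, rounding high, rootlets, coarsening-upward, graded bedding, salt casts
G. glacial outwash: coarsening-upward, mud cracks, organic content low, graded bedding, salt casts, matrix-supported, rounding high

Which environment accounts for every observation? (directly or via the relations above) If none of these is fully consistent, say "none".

A

Checking each candidate against the observations:
(A) debris-flow fan — accounts for every observation (graded bedding through coarsening-upward → graded bedding)
(B) reef margin — mud cracks yes; graded bedding NO; salt casts NO; rounding high yes; matrix-supported NO; coarsening-upward NO; organic content high NO
(C) lacustrine delta — does not account for rounding high, matrix-supported, coarsening-upward, organic content high
(D) volcanic ash fall — mud cracks NO; graded bedding NO; salt casts yes; rounding high NO; matrix-supported yes; coarsening-upward NO; organic content high NO
(E) deep marine turbidite — mud cracks yes; graded bedding yes; salt casts yes; rounding high yes; matrix-supported yes; coarsening-upward yes; organic content high NO
(F) estuarine fill — mud cracks yes; graded bedding yes; salt casts yes; rounding high yes; matrix-supported yes; coarsening-upward yes; organic content high NO
(G) glacial outwash — mud cracks yes; graded bedding yes; salt casts yes; rounding high yes; matrix-supported yes; coarsening-upward yes; organic content high NO
(A) alone accounts for all the evidence.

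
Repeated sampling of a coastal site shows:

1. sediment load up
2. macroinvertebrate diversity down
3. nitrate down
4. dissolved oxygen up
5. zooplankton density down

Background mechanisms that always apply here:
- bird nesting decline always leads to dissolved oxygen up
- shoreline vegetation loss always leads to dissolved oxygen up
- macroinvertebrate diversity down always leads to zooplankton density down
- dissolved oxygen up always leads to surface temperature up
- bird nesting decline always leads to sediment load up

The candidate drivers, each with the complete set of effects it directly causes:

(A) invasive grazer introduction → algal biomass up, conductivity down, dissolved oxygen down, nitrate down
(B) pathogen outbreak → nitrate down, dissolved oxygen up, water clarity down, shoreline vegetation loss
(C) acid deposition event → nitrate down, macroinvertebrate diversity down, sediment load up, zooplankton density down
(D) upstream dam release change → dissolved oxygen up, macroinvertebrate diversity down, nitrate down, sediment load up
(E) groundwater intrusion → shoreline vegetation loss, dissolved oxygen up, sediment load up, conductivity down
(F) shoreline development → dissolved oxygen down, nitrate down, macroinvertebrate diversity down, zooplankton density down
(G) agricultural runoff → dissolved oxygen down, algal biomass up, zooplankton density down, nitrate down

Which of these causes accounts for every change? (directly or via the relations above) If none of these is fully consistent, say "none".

D

For each candidate, compare predicted effects to what was observed:
(A) invasive grazer introduction — sediment load up miss; macroinvertebrate diversity down miss; nitrate down match; dissolved oxygen up miss; zooplankton density down miss
(B) pathogen outbreak — sediment load up miss; macroinvertebrate diversity down miss; nitrate down match; dissolved oxygen up match; zooplankton density down miss
(C) acid deposition event — sediment load up match; macroinvertebrate diversity down match; nitrate down match; dissolved oxygen up miss; zooplankton density down match
(D) upstream dam release change — sediment load up match; macroinvertebrate diversity down match; nitrate down match; dissolved oxygen up match; zooplankton density down match (by macroinvertebrate diversity down → zooplankton density down)
(E) groundwater intrusion — sediment load up match; macroinvertebrate diversity down miss; nitrate down miss; dissolved oxygen up match; zooplankton density down miss
(F) shoreline development — sediment load up miss; macroinvertebrate diversity down match; nitrate down match; dissolved oxygen up miss; zooplankton density down match
(G) agricultural runoff — fails on sediment load up, macroinvertebrate diversity down, dissolved oxygen up (predicts dissolved oxygen down, not dissolved oxygen up)
(D) is the only candidate with no mismatches.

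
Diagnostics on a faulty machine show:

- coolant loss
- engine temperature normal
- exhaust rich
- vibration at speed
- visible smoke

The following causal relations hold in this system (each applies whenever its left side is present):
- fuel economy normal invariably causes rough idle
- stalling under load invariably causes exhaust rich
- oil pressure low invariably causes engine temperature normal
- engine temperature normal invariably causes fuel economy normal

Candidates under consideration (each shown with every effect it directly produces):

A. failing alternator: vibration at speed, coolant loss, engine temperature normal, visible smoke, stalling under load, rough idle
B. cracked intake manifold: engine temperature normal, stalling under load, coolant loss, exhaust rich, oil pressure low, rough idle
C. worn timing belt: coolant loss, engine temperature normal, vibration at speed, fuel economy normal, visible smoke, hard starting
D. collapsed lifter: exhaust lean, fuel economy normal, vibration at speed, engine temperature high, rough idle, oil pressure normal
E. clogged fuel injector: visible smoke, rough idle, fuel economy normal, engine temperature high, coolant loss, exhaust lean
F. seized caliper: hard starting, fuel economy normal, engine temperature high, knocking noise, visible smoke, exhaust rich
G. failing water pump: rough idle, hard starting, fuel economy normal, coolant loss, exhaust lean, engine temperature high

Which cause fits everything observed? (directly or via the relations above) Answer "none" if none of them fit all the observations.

A

Per-candidate check:
(A) failing alternator — coolant loss match; engine temperature normal match; exhaust rich match (through stalling under load → exhaust rich); vibration at speed match; visible smoke match
(B) cracked intake manifold — coolant loss match; engine temperature normal match; exhaust rich match; vibration at speed miss; visible smoke miss
(C) worn timing belt — coolant loss match; engine temperature normal match; exhaust rich miss; vibration at speed match; visible smoke match
(D) collapsed lifter — fails on coolant loss, engine temperature normal, exhaust rich, visible smoke (predicts engine temperature high, not engine temperature normal; predicts exhaust lean, not exhaust rich)
(E) clogged fuel injector — fails on engine temperature normal, exhaust rich, vibration at speed (predicts engine temperature high, not engine temperature normal; predicts exhaust lean, not exhaust rich)
(F) seized caliper — fails on coolant loss, engine temperature normal, vibration at speed (predicts engine temperature high, not engine temperature normal)
(G) failing water pump — coolant loss match; engine temperature normal miss; exhaust rich miss; vibration at speed miss; visible smoke miss
Only (A) is consistent with every observation.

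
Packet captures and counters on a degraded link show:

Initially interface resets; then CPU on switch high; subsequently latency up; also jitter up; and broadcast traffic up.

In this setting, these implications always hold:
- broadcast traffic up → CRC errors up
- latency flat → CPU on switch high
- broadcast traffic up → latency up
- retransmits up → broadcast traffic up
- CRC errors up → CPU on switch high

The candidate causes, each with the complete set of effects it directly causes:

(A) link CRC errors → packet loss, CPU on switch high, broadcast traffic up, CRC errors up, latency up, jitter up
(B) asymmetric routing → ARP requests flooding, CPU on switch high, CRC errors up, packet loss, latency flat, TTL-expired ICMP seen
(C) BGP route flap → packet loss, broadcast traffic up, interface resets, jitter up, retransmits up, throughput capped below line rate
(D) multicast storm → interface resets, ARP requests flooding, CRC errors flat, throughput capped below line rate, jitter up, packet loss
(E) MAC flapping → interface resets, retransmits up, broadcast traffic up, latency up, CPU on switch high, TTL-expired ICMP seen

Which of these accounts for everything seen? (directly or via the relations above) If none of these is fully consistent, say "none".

Per-candidate check:
(A) link CRC errors — does not account for interface resets
(B) asymmetric routing — interface resets NO; CPU on switch high yes; latency up NO; jitter up NO; broadcast traffic up NO
(C) BGP route flap — interface resets yes; CPU on switch high yes (by broadcast traffic up → CRC errors up → CPU on switch high); latency up yes (by broadcast traffic up → latency up); jitter up yes; broadcast traffic up yes
(D) multicast storm — interface resets yes; CPU on switch high NO; latency up NO; jitter up yes; broadcast traffic up NO
(E) MAC flapping — interface resets yes; CPU on switch high yes; latency up yes; jitter up NO; broadcast traffic up yes
(C) is the only candidate with no mismatches.

C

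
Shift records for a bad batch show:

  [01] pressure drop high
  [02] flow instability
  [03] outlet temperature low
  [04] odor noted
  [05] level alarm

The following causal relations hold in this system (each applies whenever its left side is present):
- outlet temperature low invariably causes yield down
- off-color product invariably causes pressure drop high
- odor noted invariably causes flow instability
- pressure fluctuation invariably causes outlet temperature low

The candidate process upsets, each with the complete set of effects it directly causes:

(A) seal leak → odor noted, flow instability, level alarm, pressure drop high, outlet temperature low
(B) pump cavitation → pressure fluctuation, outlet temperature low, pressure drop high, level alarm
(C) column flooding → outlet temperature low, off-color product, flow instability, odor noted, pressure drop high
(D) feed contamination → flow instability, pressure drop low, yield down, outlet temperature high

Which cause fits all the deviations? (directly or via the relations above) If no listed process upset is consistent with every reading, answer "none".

A

Per-candidate check:
(A) seal leak — accounts for every observation
(B) pump cavitation — does not account for flow instability, odor noted
(C) column flooding — does not account for level alarm
(D) feed contamination — fails on pressure drop high, outlet temperature low, odor noted, level alarm (predicts pressure drop low, not pressure drop high; predicts outlet temperature high, not outlet temperature low)
(A) alone accounts for all the evidence.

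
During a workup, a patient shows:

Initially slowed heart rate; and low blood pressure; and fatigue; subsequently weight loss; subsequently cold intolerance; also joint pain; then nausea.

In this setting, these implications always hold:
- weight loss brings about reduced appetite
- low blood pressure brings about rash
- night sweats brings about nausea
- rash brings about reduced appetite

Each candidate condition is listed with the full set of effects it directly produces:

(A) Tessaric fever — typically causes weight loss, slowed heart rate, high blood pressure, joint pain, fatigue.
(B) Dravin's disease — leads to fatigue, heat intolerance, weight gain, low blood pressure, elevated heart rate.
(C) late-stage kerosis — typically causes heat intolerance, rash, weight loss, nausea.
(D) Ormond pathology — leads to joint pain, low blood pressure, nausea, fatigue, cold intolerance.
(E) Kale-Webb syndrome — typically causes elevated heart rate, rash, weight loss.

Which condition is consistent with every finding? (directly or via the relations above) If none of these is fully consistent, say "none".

none

Per-candidate check:
(A) Tessaric fever — fails on low blood pressure, cold intolerance, nausea (predicts high blood pressure, not low blood pressure)
(B) Dravin's disease — slowed heart rate miss; low blood pressure match; fatigue match; weight loss miss; cold intolerance miss; joint pain miss; nausea miss
(C) late-stage kerosis — fails on slowed heart rate, low blood pressure, fatigue, cold intolerance, joint pain (predicts heat intolerance, not cold intolerance)
(D) Ormond pathology — slowed heart rate miss; low blood pressure match; fatigue match; weight loss miss; cold intolerance match; joint pain match; nausea match
(E) Kale-Webb syndrome — slowed heart rate miss; low blood pressure miss; fatigue miss; weight loss match; cold intolerance miss; joint pain miss; nausea miss
No candidate is consistent with all observations.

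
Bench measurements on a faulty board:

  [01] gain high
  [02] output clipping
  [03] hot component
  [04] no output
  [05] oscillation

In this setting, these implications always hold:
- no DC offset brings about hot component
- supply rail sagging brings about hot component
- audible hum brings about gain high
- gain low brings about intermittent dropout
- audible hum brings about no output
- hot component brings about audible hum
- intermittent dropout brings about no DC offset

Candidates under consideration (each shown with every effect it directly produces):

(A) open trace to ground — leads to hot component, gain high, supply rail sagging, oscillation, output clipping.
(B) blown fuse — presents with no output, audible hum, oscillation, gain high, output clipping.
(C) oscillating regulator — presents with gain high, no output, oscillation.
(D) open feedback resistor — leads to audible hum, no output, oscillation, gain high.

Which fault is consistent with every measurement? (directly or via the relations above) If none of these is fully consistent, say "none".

Testing each hypothesis:
(A) open trace to ground — gain high +; output clipping +; hot component +; no output + (via hot component → audible hum → no output); oscillation +
(B) blown fuse — gain high +; output clipping +; hot component -; no output +; oscillation +
(C) oscillating regulator — gain high +; output clipping -; hot component -; no output +; oscillation +
(D) open feedback resistor — does not account for output clipping, hot component
Only (A) is consistent with every observation.

A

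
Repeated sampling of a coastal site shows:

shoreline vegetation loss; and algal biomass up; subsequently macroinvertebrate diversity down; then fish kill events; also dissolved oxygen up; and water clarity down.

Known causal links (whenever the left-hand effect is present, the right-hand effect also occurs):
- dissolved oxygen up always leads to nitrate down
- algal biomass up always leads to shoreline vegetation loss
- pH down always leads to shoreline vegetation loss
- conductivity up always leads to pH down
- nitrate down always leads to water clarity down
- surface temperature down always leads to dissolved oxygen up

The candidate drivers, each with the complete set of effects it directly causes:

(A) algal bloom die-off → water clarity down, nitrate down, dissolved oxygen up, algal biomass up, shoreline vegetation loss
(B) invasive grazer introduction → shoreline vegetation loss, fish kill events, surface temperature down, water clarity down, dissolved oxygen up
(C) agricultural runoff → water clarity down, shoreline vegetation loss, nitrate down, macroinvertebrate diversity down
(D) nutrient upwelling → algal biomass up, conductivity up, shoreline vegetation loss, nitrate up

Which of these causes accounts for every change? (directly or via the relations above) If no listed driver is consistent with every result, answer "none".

Testing each hypothesis:
(A) algal bloom die-off — shoreline vegetation loss match; algal biomass up match; macroinvertebrate diversity down miss; fish kill events miss; dissolved oxygen up match; water clarity down match
(B) invasive grazer introduction — shoreline vegetation loss match; algal biomass up miss; macroinvertebrate diversity down miss; fish kill events match; dissolved oxygen up match; water clarity down match
(C) agricultural runoff — shoreline vegetation loss match; algal biomass up miss; macroinvertebrate diversity down match; fish kill events miss; dissolved oxygen up miss; water clarity down match
(D) nutrient upwelling — does not account for macroinvertebrate diversity down, fish kill events, dissolved oxygen up, water clarity down
Every candidate fails on at least one observation.

none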